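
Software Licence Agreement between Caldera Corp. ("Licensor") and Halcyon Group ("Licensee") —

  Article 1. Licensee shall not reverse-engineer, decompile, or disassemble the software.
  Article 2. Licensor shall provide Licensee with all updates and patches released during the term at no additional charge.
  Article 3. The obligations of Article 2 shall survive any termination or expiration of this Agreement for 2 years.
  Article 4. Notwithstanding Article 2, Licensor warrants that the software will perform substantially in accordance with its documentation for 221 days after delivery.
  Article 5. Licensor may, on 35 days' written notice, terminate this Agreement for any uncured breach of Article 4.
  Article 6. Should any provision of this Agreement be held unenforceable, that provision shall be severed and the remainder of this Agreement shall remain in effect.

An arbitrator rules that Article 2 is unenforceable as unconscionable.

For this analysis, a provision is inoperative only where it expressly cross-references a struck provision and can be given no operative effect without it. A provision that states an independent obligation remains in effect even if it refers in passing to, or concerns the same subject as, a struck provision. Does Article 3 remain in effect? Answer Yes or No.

Article 2 is struck. The only function of Article 3 is the survival period for Article 2, so it cannot stand once Article 2 is removed. Although Article 4 refers to Article 2, its operative terms do not depend on Article 2, so it remains in effect. Article 6 is a severability clause and preserves every provision that can still be given independent effect. The provisions still in force are Article 1, Article 4, Article 5, and Article 6. Article 3 is among the inoperative provisions, so the answer is no.

No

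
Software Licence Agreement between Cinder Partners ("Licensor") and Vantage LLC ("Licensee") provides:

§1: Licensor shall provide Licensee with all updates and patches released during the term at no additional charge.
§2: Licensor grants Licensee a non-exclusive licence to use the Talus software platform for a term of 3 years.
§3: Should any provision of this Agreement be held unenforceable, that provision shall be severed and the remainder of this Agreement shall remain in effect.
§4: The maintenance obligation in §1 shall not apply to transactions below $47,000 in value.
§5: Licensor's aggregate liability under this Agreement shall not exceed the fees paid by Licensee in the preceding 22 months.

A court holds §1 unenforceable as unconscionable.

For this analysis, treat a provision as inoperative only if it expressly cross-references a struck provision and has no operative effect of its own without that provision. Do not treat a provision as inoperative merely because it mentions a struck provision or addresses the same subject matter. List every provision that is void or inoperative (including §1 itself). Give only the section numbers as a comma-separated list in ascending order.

§1 is struck. §4 operates only by reference to §1, so it falls with §1. Under the severability clause in §3, the remaining provisions continue in force. That leaves §2, §3, and §5 in effect.

1, 4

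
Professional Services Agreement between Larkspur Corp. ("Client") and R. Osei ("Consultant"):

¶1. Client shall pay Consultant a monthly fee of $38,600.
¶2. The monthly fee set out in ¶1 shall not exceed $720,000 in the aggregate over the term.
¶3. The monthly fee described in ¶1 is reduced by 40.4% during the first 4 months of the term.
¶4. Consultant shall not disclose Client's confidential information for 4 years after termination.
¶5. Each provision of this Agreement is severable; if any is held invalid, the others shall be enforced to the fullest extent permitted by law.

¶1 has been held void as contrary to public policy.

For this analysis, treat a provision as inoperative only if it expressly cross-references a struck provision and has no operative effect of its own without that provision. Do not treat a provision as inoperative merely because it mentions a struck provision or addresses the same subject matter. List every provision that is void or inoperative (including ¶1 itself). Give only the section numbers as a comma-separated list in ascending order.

¶1 is struck. ¶2 operates only by reference to ¶1, so it falls with ¶1. The whole of ¶3 is the introductory reduction to the monthly fee, defined by reference to ¶1, so ¶3 cannot stand once ¶1 is removed. Under the severability clause in ¶5, the remaining provisions continue in force. The provisions still in force are ¶4 and ¶5.

1, 2, 3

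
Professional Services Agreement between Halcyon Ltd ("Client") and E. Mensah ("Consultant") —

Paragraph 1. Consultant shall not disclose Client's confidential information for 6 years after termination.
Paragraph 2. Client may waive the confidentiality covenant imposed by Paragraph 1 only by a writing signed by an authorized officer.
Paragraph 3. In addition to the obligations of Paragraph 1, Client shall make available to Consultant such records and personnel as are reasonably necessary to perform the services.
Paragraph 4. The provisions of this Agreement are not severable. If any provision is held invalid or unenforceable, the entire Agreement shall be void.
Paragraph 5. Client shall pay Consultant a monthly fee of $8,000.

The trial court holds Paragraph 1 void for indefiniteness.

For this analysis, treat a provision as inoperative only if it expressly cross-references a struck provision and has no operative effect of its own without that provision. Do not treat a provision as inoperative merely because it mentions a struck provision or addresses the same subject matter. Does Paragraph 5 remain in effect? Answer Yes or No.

No

Paragraph 1 is struck. Paragraph 2 merely fixes the waiver condition for Paragraph 1; with Paragraph 1 gone it has nothing to operate on and falls away. Paragraph 4 provides that the Agreement is not severable, so the invalidity of any one provision voids the entire Agreement. No provision of the Agreement survives. Paragraph 5 is among the inoperative provisions, so the answer is no.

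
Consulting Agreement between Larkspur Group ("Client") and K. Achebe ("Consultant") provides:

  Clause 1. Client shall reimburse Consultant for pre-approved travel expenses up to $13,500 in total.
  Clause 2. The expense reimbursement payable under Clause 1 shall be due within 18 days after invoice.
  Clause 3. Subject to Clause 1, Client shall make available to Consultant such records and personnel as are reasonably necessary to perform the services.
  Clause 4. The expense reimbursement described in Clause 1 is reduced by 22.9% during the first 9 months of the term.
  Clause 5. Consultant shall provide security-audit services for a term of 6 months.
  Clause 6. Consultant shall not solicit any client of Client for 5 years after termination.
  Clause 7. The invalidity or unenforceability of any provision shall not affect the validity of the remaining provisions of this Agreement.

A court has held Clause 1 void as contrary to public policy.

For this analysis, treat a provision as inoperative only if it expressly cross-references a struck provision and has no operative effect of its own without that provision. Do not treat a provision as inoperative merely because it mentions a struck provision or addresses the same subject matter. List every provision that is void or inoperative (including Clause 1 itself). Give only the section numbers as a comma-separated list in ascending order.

Clause 1 is struck. Clause 2 has no operative effect of its own apart from Clause 1 and is therefore inoperative. Clause 4 has no operative effect of its own apart from Clause 1 and is therefore inoperative. Clause 3 mentions Clause 1 but its own obligation stands independently of Clause 1, so Clause 3 is not affected. Under the severability clause in Clause 7, the remaining provisions continue in force. Clause 3, Clause 5, Clause 6, and Clause 7 remain in effect.

1, 2, 4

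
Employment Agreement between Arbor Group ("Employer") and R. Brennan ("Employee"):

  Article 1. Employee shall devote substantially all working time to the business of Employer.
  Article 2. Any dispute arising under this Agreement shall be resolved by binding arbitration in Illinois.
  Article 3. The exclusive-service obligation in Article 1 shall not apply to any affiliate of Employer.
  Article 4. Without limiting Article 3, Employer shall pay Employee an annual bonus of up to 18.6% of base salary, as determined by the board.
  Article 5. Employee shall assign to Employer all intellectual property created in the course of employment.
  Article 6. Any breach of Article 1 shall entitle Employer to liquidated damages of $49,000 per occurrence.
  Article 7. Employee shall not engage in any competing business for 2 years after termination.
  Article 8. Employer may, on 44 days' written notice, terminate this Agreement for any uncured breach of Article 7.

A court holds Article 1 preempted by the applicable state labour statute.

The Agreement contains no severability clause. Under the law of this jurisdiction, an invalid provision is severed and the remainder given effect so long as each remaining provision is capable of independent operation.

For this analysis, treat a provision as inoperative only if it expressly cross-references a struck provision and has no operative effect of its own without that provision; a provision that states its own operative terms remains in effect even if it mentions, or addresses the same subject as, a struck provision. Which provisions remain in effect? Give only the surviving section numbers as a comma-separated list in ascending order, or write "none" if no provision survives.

2, 4, 5, 7, 8

Article 1 is struck. Article 3 operates only by reference to Article 1, so it falls with Article 1. The whole of Article 6 is the liquidated-damages amount, defined by reference to Article 1, so Article 6 cannot stand once Article 1 is removed. Article 4 mentions Article 3 but its own obligation stands independently of Article 3, so Article 4 is not affected. With no severability clause, the stated default rule severs what cannot stand and enforces each remaining provision that can operate on its own. That leaves Article 2, Article 4, Article 5, Article 7, and Article 8 in effect.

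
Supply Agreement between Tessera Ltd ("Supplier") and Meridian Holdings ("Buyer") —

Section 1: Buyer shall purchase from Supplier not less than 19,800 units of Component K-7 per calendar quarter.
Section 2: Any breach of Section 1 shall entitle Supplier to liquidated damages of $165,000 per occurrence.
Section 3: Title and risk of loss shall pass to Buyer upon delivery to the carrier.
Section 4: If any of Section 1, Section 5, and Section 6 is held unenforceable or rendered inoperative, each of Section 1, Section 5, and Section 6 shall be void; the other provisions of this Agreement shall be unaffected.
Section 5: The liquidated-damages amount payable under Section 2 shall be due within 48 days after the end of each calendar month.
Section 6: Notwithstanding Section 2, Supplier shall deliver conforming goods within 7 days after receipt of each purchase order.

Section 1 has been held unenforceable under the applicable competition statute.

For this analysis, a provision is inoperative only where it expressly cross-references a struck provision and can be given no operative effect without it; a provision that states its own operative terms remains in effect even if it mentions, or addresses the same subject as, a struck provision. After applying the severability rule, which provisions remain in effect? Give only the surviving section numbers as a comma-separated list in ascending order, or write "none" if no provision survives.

Section 1 is struck. Section 2 operates only by reference to Section 1, so it falls with Section 1. Section 5 does nothing except set the payment deadline for the liquidated-damages amount by reference to Section 2; with Section 2 gone it has no independent effect and is inoperative. Section 4 declares Section 1, Section 5, and Section 6 mutually dependent; since one of them has fallen, all of them are of no effect. That brings down Section 6 as well. The remainder continues in force under Section 4. That leaves Section 3 and Section 4 in effect.

3, 4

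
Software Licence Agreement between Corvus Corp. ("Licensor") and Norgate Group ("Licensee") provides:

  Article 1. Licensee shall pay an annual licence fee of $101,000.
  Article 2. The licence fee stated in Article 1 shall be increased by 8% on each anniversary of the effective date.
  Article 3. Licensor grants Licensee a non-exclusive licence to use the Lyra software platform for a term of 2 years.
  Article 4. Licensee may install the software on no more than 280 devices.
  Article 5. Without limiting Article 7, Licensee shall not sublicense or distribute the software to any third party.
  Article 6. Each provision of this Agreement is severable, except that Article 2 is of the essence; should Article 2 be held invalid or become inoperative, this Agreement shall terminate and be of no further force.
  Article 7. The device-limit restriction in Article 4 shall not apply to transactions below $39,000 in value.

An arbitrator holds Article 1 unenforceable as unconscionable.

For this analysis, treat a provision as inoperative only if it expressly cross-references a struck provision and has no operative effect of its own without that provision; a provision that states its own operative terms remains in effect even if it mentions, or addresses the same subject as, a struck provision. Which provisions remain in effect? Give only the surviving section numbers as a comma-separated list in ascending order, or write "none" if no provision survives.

none

Article 1 is struck. The whole of Article 2 is the escalation of the licence fee, defined by reference to Article 1, so Article 2 cannot stand once Article 1 is removed. Article 6 makes Article 2 an essential term, and Article 2 has been rendered inoperative by the cascade; under Article 6, the entire Agreement is therefore void. No provision of the Agreement survives.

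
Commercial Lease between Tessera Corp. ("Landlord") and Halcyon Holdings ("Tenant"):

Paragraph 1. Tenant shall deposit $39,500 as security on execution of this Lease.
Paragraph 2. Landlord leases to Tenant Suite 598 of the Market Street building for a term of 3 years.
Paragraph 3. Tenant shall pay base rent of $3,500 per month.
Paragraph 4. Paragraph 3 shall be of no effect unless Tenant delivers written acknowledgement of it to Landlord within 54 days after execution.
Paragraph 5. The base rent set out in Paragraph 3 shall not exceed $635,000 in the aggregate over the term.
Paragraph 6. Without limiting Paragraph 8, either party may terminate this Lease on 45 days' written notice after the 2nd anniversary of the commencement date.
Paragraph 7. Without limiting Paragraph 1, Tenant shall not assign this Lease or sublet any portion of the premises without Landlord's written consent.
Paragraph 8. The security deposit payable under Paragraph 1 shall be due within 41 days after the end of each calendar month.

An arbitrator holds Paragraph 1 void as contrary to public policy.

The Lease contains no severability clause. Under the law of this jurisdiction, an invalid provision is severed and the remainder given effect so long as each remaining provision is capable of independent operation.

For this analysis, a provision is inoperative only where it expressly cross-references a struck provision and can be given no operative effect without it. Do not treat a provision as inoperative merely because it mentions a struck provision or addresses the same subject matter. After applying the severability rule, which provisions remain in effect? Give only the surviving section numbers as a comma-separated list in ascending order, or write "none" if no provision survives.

2, 3, 4, 5, 6, 7

Paragraph 1 is struck. Paragraph 8 operates only by reference to Paragraph 1, so it falls with Paragraph 1. Although Paragraph 6 refers to Paragraph 8, its operative terms do not depend on Paragraph 8, so it remains in effect. Although Paragraph 7 refers to Paragraph 1, its operative terms do not depend on Paragraph 1, so it remains in effect. With no severability clause, the stated default rule severs what cannot stand and enforces each remaining provision that can operate on its own. The provisions still in force are Paragraph 2, Paragraph 3, Paragraph 4, Paragraph 5, Paragraph 6, and Paragraph 7.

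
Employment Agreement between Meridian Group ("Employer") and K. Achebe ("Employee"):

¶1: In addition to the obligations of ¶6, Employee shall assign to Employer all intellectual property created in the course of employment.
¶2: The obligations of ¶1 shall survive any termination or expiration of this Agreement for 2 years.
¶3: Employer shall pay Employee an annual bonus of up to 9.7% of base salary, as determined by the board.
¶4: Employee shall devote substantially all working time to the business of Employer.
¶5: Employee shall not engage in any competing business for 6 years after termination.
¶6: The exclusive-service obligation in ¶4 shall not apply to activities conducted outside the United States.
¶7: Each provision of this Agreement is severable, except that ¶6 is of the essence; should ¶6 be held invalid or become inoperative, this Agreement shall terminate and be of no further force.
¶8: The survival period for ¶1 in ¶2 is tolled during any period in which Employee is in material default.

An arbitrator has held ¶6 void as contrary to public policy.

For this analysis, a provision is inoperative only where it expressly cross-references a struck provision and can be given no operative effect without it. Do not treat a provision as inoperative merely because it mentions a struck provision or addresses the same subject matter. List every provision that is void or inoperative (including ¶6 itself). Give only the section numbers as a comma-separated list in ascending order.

¶6 is struck. No other provision's operative terms depend on ¶6. ¶7 makes ¶6 an essential term, and ¶6 is the provision held invalid; under ¶7, the entire Agreement is therefore void. No provision of the Agreement survives.

1, 2, 3, 4, 5, 6, 7, 8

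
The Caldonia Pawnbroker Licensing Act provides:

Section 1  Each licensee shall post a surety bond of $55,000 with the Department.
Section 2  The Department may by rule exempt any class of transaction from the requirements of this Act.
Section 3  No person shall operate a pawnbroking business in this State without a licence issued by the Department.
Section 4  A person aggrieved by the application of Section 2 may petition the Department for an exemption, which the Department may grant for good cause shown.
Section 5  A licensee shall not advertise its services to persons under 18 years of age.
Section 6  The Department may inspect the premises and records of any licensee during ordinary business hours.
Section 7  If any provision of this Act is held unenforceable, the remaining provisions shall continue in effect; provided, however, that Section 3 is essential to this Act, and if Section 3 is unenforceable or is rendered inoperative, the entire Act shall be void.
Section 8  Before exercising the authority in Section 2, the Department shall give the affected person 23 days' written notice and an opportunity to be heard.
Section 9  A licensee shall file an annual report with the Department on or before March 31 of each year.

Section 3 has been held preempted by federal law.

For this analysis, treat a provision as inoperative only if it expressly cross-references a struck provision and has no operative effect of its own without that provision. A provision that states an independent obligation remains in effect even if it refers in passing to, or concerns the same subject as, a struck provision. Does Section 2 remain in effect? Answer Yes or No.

Section 3 is struck. Nothing else in the Act is defined by reference to Section 3. Section 7 makes Section 3 an essential term, and Section 3 is the provision held invalid; under Section 7, the entire Act is therefore void. No provision of the Act survives. Section 2 is among the inoperative provisions, so the answer is no.

No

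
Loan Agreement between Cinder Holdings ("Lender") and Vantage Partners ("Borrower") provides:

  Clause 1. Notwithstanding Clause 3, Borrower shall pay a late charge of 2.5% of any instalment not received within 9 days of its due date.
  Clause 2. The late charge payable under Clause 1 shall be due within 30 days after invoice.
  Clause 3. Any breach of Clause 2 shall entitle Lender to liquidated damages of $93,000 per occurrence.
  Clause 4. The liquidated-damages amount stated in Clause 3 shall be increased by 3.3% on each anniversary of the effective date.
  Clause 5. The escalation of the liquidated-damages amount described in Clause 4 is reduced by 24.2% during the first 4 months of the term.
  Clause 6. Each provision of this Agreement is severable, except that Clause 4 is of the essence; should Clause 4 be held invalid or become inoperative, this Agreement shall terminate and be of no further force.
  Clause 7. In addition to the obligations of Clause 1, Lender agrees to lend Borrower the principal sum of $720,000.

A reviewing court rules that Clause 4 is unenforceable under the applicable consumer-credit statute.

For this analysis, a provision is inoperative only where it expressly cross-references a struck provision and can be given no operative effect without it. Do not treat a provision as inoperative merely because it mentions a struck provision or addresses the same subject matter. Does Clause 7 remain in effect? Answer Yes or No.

No

Clause 4 is struck. Clause 5 has no operative effect of its own apart from Clause 4 and is therefore inoperative. Clause 6 makes Clause 4 an essential term, and Clause 4 is the provision held invalid; under Clause 6, the entire Agreement is therefore void. No provision of the Agreement survives. Clause 7 is among the inoperative provisions, so the answer is no.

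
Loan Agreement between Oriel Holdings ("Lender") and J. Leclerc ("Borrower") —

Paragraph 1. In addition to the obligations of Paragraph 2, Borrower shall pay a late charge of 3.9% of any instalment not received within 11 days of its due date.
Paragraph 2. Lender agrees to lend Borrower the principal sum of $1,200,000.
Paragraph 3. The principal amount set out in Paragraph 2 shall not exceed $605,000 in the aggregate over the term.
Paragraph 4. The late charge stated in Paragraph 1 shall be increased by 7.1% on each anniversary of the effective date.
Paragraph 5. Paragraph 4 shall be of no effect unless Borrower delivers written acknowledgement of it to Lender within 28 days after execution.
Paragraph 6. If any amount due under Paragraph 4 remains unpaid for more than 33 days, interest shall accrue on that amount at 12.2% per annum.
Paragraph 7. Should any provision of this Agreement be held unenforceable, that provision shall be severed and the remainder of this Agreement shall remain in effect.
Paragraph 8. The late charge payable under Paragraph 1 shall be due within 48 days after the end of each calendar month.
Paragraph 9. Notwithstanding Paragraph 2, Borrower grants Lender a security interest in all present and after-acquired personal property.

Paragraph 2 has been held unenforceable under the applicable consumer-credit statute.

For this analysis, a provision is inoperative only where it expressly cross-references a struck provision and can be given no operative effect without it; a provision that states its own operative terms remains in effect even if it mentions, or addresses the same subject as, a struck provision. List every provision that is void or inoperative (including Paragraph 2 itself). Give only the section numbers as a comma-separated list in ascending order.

2, 3

Paragraph 2 is struck. The whole of Paragraph 3 is the aggregate cap on the principal amount, defined by reference to Paragraph 2, so Paragraph 3 cannot stand once Paragraph 2 is removed. Although Paragraph 9 refers to Paragraph 2, its operative terms do not depend on Paragraph 2, so it remains in effect. Although Paragraph 1 refers to Paragraph 2, its operative terms do not depend on Paragraph 2, so it remains in effect. Under the severability clause in Paragraph 7, the remaining provisions continue in force. The provisions still in force are Paragraph 1, Paragraph 4, Paragraph 5, Paragraph 6, Paragraph 7, Paragraph 8, and Paragraph 9.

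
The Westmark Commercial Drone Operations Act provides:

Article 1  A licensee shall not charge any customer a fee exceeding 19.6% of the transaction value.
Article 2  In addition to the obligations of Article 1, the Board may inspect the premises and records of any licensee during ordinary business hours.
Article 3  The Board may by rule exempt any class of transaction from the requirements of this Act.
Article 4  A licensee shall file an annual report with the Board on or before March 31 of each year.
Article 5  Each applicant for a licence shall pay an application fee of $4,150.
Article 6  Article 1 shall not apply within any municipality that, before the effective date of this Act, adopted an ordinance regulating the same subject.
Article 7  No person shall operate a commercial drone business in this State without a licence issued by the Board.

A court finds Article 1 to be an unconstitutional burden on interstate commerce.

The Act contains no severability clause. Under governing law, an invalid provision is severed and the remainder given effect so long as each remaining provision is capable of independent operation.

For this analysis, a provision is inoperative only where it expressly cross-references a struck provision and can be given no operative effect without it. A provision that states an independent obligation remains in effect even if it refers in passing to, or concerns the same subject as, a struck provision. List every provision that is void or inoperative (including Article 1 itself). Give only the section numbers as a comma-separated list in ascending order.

1, 6

Article 1 is struck. Article 6 operates only by reference to Article 1, so it falls with Article 1. Article 2 mentions Article 1 but its own obligation stands independently of Article 1, so Article 2 is not affected. Under the stated default rule, only provisions that cannot operate independently fall away; the rest are enforced. The provisions still in force are Article 2, Article 3, Article 4, Article 5, and Article 7.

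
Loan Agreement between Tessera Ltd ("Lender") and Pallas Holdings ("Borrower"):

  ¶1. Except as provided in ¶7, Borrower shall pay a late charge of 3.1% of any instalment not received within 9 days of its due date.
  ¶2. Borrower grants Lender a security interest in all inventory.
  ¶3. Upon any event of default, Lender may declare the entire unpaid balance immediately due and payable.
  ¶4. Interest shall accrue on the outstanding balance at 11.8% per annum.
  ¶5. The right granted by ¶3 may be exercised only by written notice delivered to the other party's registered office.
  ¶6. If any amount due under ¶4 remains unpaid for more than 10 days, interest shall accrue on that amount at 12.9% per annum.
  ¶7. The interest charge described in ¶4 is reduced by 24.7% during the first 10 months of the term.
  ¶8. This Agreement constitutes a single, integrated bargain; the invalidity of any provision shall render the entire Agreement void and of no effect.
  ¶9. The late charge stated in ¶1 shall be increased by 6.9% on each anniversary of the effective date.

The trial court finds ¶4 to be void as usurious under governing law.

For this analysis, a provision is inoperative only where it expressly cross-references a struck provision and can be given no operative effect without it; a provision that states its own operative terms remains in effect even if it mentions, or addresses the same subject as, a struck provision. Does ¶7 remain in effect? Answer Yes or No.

No

¶4 is struck. The whole of ¶6 is the default interest on the interest charge, defined by reference to ¶4, so ¶6 cannot stand once ¶4 is removed. ¶7 has no operative effect of its own apart from ¶4 and is therefore inoperative. ¶8 provides that the Agreement is not severable, so the invalidity of any one provision voids the entire Agreement. No provision of the Agreement survives. ¶7 is among the inoperative provisions, so the answer is no.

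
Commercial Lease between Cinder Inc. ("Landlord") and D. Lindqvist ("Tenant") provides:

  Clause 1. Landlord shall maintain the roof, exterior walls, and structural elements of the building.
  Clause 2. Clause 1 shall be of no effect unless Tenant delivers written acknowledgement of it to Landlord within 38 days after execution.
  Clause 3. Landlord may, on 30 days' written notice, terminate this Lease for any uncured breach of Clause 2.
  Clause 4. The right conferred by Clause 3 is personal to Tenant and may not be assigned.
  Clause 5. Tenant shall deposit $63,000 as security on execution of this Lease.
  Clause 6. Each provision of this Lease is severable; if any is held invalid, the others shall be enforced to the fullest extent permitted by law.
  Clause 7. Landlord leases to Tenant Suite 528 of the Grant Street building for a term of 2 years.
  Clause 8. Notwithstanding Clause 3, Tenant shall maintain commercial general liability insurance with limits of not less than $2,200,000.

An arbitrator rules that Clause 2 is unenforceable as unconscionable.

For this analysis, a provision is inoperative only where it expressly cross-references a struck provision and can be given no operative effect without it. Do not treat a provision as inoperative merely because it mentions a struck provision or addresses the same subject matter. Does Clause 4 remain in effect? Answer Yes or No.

No

Clause 2 is struck. Clause 3 has no operative effect of its own apart from Clause 2 and is therefore inoperative. The only function of Clause 4 is the non-assignment of Clause 3, so it cannot stand once Clause 3 is removed. Although Clause 8 refers to Clause 3, its operative terms do not depend on Clause 3, so it remains in effect. Under the severability clause in Clause 6, the remaining provisions continue in force. Clause 1, Clause 5, Clause 6, Clause 7, and Clause 8 remain in effect. Clause 4 is among the inoperative provisions, so the answer is no.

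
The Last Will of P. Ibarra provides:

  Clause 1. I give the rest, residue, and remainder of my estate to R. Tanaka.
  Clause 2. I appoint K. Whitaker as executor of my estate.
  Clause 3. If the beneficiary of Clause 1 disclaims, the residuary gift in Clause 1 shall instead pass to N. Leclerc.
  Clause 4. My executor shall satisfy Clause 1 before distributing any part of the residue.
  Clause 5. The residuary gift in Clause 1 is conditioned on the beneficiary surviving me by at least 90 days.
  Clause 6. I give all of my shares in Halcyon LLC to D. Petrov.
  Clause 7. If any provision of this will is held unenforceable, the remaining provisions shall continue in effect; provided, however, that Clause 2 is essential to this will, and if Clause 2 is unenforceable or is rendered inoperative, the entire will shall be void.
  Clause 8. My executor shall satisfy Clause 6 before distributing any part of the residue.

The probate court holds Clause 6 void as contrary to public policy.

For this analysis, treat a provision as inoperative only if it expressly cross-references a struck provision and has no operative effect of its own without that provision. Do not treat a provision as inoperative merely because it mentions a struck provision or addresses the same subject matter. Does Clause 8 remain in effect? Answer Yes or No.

No

Clause 6 is struck. Clause 8 operates only by reference to Clause 6, so it falls with Clause 6. Clause 7 makes Clause 2 an essential term, but Clause 2 is unaffected, so the severability proviso in Clause 7 preserves the remaining provisions. That leaves Clause 1, Clause 2, Clause 3, Clause 4, Clause 5, and Clause 7 in effect. Clause 8 is among the inoperative provisions, so the answer is no.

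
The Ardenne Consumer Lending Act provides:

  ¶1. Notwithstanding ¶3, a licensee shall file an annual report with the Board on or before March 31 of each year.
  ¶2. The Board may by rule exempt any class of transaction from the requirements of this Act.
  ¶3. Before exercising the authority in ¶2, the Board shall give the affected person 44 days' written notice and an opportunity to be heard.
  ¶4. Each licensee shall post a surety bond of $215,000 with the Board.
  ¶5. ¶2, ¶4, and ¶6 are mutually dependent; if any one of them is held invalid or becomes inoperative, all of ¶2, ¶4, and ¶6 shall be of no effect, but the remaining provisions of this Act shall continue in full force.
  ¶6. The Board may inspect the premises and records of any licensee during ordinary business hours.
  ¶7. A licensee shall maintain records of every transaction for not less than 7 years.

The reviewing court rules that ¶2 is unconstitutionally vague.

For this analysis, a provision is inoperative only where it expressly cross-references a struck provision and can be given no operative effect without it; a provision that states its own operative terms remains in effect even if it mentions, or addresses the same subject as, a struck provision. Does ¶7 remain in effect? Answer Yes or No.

¶2 is struck. ¶3 merely fixes the notice-and-hearing requirement for ¶2; with ¶2 gone it has nothing to operate on and falls away. ¶1 mentions ¶3 but its own obligation stands independently of ¶3, so ¶1 is not affected. ¶5 declares ¶2, ¶4, and ¶6 mutually dependent; since one of them has fallen, all of them are of no effect. That brings down ¶4 and ¶6 as well. The remainder continues in force under ¶5. The provisions still in force are ¶1, ¶5, and ¶7. ¶7 is among the surviving provisions, so the answer is yes.

Yes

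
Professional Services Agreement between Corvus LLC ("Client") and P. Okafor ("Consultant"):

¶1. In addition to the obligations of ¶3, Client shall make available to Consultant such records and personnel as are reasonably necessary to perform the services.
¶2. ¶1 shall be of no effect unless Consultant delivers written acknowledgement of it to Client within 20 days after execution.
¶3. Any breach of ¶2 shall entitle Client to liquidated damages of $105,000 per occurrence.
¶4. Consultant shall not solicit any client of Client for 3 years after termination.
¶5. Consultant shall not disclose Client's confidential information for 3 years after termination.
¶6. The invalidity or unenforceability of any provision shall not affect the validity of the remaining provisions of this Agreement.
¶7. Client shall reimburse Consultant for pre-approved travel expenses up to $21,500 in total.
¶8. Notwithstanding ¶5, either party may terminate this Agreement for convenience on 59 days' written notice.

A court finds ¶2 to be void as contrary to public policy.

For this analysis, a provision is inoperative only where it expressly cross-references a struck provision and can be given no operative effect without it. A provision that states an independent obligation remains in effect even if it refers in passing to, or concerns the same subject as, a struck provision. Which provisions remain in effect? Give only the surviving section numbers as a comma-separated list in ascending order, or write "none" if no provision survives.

¶2 is struck. ¶3 does nothing except set the liquidated-damages amount by reference to ¶2; with ¶2 gone it has no independent effect and is inoperative. Although ¶1 refers to ¶3, its operative terms do not depend on ¶3, so it remains in effect. Under the severability clause in ¶6, the remaining provisions continue in force. That leaves ¶1, ¶4, ¶5, ¶6, ¶7, and ¶8 in effect.

1, 4, 5, 6, 7, 8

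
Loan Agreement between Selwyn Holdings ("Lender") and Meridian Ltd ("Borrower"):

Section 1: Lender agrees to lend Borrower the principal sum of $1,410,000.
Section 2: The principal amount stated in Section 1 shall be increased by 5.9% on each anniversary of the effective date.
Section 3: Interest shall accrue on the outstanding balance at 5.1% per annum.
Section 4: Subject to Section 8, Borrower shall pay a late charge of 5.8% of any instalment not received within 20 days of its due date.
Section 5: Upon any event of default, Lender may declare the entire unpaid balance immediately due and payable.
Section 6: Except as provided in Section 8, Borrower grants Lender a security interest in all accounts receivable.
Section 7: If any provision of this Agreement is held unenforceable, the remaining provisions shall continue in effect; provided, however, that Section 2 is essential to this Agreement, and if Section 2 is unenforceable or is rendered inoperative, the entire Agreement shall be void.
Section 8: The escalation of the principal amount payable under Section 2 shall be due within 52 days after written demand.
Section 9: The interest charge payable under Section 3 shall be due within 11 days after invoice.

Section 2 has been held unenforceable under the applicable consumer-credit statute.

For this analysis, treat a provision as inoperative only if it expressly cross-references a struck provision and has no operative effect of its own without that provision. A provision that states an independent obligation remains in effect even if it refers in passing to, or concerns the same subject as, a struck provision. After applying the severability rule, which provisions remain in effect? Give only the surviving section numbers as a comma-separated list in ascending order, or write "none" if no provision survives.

Section 2 is struck. Section 8 has no operative effect of its own apart from Section 2 and is therefore inoperative. Section 7 makes Section 2 an essential term, and Section 2 is the provision held invalid; under Section 7, the entire Agreement is therefore void. No provision of the Agreement survives.

none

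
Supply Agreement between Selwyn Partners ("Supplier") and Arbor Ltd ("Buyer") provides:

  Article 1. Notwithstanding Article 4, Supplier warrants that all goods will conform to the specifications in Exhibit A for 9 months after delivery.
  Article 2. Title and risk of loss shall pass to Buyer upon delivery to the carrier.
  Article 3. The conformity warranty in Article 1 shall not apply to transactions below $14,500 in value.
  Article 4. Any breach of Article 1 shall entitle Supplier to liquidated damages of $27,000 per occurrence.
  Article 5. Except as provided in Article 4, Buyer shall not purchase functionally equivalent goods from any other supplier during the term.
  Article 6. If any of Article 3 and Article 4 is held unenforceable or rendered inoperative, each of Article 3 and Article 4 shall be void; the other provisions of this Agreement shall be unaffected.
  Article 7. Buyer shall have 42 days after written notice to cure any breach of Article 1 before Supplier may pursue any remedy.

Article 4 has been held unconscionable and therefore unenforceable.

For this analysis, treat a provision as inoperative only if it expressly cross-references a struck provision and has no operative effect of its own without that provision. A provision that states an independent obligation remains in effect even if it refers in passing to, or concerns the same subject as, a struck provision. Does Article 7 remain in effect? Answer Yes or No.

Article 4 is struck. Article 1 mentions Article 4 but its own obligation stands independently of Article 4, so Article 1 is not affected. Article 5 mentions Article 4 but its own obligation stands independently of Article 4, so Article 5 is not affected. No other provision's operative terms depend on Article 4. Article 6 declares Article 3 and Article 4 mutually dependent; since one of them has fallen, all of them are of no effect. That brings down Article 3 as well. The remainder continues in force under Article 6. Article 1, Article 2, Article 5, Article 6, and Article 7 remain in effect. Article 7 is among the surviving provisions, so the answer is yes.

Yes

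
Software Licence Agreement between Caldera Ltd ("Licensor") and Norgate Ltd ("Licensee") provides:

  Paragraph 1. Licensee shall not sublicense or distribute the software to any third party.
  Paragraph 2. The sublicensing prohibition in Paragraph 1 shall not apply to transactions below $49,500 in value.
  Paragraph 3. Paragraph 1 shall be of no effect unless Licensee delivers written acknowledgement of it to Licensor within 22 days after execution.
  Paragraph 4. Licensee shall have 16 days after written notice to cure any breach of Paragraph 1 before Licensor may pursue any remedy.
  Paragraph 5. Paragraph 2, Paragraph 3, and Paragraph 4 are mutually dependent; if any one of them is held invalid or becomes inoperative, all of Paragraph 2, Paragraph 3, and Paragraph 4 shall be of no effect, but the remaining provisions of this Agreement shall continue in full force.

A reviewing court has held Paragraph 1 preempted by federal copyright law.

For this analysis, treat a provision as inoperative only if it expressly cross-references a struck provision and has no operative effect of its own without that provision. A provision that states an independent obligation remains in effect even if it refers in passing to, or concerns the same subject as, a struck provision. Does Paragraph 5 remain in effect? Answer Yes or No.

Paragraph 1 is struck. The whole of Paragraph 2 is the carve-out from the sublicensing prohibition, defined by reference to Paragraph 1, so Paragraph 2 cannot stand once Paragraph 1 is removed. The only function of Paragraph 3 is the acknowledgement condition for Paragraph 1, so it cannot stand once Paragraph 1 is removed. Paragraph 4 merely fixes the cure period for breach of Paragraph 1; with Paragraph 1 gone it has nothing to operate on and falls away. Paragraph 5 declares Paragraph 2, Paragraph 3, and Paragraph 4 mutually dependent; since one of them has fallen, all of them are of no effect. The remainder continues in force under Paragraph 5. Only Paragraph 5 remains in effect. Paragraph 5 is among the surviving provisions, so the answer is yes.

Yes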